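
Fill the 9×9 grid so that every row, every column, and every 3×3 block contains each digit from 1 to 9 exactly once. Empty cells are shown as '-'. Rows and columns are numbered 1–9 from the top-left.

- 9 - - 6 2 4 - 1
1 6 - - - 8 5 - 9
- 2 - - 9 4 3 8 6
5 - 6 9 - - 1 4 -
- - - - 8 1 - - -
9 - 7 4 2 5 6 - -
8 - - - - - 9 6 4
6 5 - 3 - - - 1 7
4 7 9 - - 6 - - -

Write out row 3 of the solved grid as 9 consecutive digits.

725194386

row 1, column 8 = 7: row 1 has {1,2,4,6,9}; col 8 has {1,4,6,8}; box has {1,3,4,5,6,8,9} → only 7 remains.
row 2, column 4 = 7: row 2 has {1,5,6,8,9}; col 4 has {3,4,9}; box has {2,4,6,8,9} → only 7 remains.
row 2, column 5 = 3: row 2 has {1,5,6,7,8,9}; col 5 has {2,6,8,9}; box has {2,4,6,7,8,9} → only 3 remains.
row 2, column 8 = 2: row 2 has {1,3,5,6,7,8,9}; col 8 has {1,4,6,7,8}; box has {1,3,4,5,6,7,8,9} → only 2 remains.
row 3, column 1 = 7: row 3 has {2,3,4,6,8,9}; col 1 has {1,4,5,6,8,9}; box has {1,2,6,9} → only 7 remains.
row 3, column 3 = 5: row 3 has {2,3,4,6,7,8,9}; col 3 has {6,7,9}; box has {1,2,6,7,9} → only 5 remains.
row 3, column 4 = 1: row 3 has {2,3,4,5,6,7,8,9}; col 4 has {3,4,7,9}; box has {2,3,4,6,7,8,9} → only 1 remains.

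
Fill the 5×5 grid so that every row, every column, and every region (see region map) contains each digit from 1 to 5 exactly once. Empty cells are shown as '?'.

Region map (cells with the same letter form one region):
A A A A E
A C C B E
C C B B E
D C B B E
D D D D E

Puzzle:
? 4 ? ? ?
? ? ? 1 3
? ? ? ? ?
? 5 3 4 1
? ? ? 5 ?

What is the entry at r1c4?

3

r2c2 = 2: row 2 has {1,3}; col 2 has {4,5}; region has {5} → only 2 remains.
r2c3 = 4: row 2 has {1,2,3}; col 3 has {3}; region has {2,5} → only 4 remains.
r3c4 = 2: row 3 has {}; col 4 has {1,4,5}; region has {1,3,4} → only 2 remains.
r4c1 = 2: row 4 has {1,3,4,5}; col 1 has {}; region has {5} → only 2 remains.
r5c3 = 1: row 5 has {5}; col 3 has {3,4}; region has {2,5} → only 1 remains.
r1c4 = 3: row 1 has {4}; col 4 has {1,2,4,5}; region has {4} → only 3 remains.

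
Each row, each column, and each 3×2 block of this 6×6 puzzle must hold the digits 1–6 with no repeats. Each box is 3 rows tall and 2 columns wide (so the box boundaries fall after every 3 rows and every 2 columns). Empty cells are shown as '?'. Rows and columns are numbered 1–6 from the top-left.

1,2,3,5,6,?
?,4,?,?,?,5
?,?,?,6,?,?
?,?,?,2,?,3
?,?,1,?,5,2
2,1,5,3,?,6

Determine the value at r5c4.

r1c6 = 4 (sole candidate).
r2c3 = 2 (sole candidate).
r2c4 = 1 (sole candidate).
r2c5 = 3 (sole candidate).
r3c3 = 4 (sole candidate).
r3c6 = 1 (sole candidate).
r4c3 = 6 (sole candidate).
r5c4 = 4: row 5 has {1,2,5}; col 4 has {1,2,3,5,6}; box has {1,2,3,5,6} → only 4 remains.

4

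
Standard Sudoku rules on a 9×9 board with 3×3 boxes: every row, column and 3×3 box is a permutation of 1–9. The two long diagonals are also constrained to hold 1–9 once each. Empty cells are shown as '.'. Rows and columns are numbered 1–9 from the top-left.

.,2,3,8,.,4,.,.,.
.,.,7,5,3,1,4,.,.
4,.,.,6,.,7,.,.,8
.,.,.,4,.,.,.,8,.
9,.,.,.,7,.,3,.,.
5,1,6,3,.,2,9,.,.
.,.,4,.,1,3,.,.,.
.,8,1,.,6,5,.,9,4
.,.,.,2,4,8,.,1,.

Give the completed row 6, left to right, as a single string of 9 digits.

R1C5 = 9: row 1 has {2,3,4,8}; col 5 has {1,3,4,6,7}; box has {1,3,4,5,6,7,8} → only 9 remains.
R2C2 = 6: row 2 has {1,3,4,5,7}; col 2 has {1,2,8}; box has {2,3,4,7}; main diagonal has {2,4,7,9} → only 6 remains.
R2C8 = 2: row 2 has {1,3,4,5,6,7}; col 8 has {1,8,9}; box has {4,8}; anti-diagonal has {3,4,7,8} → only 2 remains.
R2C9 = 9: row 2 has {1,2,3,4,5,6,7}; col 9 has {4,8}; box has {2,4,8} → only 9 remains.
R3C3 = 5: row 3 has {4,6,7,8}; col 3 has {1,3,4,6,7}; box has {2,3,4,6,7}; main diagonal has {2,4,6,7,9} → only 5 remains.
R3C5 = 2: row 3 has {4,5,6,7,8}; col 5 has {1,3,4,6,7,9}; box has {1,3,4,5,6,7,8,9} → only 2 remains.
R3C7 = 1: row 3 has {2,4,5,6,7,8}; col 7 has {3,4,9}; box has {2,4,8,9}; anti-diagonal has {2,3,4,7,8} → only 1 remains.
R3C8 = 3: row 3 has {1,2,4,5,6,7,8}; col 8 has {1,2,8,9}; box has {1,2,4,8,9} → only 3 remains.
R4C3 = 2: row 4 has {4,8}; col 3 has {1,3,4,5,6,7}; box has {1,5,6,9} → only 2 remains.
R4C5 = 5: row 4 has {2,4,8}; col 5 has {1,2,3,4,6,7,9}; box has {2,3,4,7} → only 5 remains.
R5C2 = 4: row 5 has {3,7,9}; col 2 has {1,2,6,8}; box has {1,2,5,6,9} → only 4 remains.
R5C3 = 8: row 5 has {3,4,7,9}; col 3 has {1,2,3,4,5,6,7}; box has {1,2,4,5,6,9} → only 8 remains.
R5C4 = 1: row 5 has {3,4,7,8,9}; col 4 has {2,3,4,5,6,8}; box has {2,3,4,5,7} → only 1 remains.
R5C6 = 6: row 5 has {1,3,4,7,8,9}; col 6 has {1,2,3,4,5,7,8}; box has {1,2,3,4,5,7} → only 6 remains.
R5C8 = 5: row 5 has {1,3,4,6,7,8,9}; col 8 has {1,2,3,8,9}; box has {3,8,9} → only 5 remains.
R5C9 = 2: row 5 has {1,3,4,5,6,7,8,9}; col 9 has {4,8,9}; box has {3,5,8,9} → only 2 remains.
R6C5 = 8: row 6 has {1,2,3,5,6,9}; col 5 has {1,2,3,4,5,6,7,9}; box has {1,2,3,4,5,6,7} → only 8 remains.
R6C9 = 7: row 6 has {1,2,3,5,6,8,9}; col 9 has {2,4,8,9}; box has {2,3,5,8,9} → only 7 remains.
R7C7 = 8: row 7 has {1,3,4}; col 7 has {1,3,4,9}; box has {1,4,9}; main diagonal has {2,4,5,6,7,9} → only 8 remains.
R8C4 = 7: row 8 has {1,4,5,6,8,9}; col 4 has {1,2,3,4,5,6,8}; box has {1,2,3,4,5,6,8} → only 7 remains.
R8C7 = 2: row 8 has {1,4,5,6,7,8,9}; col 7 has {1,3,4,8,9}; box has {1,4,8,9} → only 2 remains.
R9C1 = 6: row 9 has {1,2,4,8}; col 1 has {4,5,9}; box has {1,4,8}; anti-diagonal has {1,2,3,4,7,8} → only 6 remains.
R9C3 = 9: row 9 has {1,2,4,6,8}; col 3 has {1,2,3,4,5,6,7,8}; box has {1,4,6,8} → only 9 remains.
R9C9 = 3: row 9 has {1,2,4,6,8,9}; col 9 has {2,4,7,8,9}; box has {1,2,4,8,9}; main diagonal has {2,4,5,6,7,8,9} → only 3 remains.
R1C1 = 1: row 1 has {2,3,4,8,9}; col 1 has {4,5,6,9}; box has {2,3,4,5,6,7}; main diagonal has {2,3,4,5,6,7,8,9} → only 1 remains.
R1C9 = 5: row 1 has {1,2,3,4,8,9}; col 9 has {2,3,4,7,8,9}; box has {1,2,3,4,8,9}; anti-diagonal has {1,2,3,4,6,7,8} → only 5 remains.
R2C1 = 8: row 2 has {1,2,3,4,5,6,7,9}; col 1 has {1,4,5,6,9}; box has {1,2,3,4,5,6,7} → only 8 remains.
R3C2 = 9: row 3 has {1,2,3,4,5,6,7,8}; col 2 has {1,2,4,6,8}; box has {1,2,3,4,5,6,7,8} → only 9 remains.
R4C6 = 9: row 4 has {2,4,5,8}; col 6 has {1,2,3,4,5,6,7,8}; box has {1,2,3,4,5,6,7,8}; anti-diagonal has {1,2,3,4,5,6,7,8} → only 9 remains.
R4C7 = 6: row 4 has {2,4,5,8,9}; col 7 has {1,2,3,4,8,9}; box has {2,3,5,7,8,9} → only 6 remains.
R4C9 = 1: row 4 has {2,4,5,6,8,9}; col 9 has {2,3,4,5,7,8,9}; box has {2,3,5,6,7,8,9} → only 1 remains.
R6C8 = 4: row 6 has {1,2,3,5,6,7,8,9}; col 8 has {1,2,3,5,8,9}; box has {1,2,3,5,6,7,8,9} → only 4 remains.

516382947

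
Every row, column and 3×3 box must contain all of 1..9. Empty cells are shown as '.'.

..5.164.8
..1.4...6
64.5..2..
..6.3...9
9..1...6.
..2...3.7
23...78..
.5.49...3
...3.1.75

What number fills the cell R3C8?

9

R3C9 = 1 (sole candidate).
R5C7 = 5 (sole candidate).
R7C4 = 6 (sole candidate).
R7C5 = 5 (sole candidate).
R7C9 = 4 (sole candidate).
R4C7 = 1 (sole candidate).
R5C9 = 2 (sole candidate).
R7C3 = 9 (sole candidate).
R7C8 = 1 (sole candidate).
R8C7 = 6 (sole candidate).
R8C8 = 2 (sole candidate).
R9C7 = 9 (sole candidate).
R2C7 = 7 (sole candidate).
R8C6 = 8 (sole candidate).
R9C5 = 2 (sole candidate).
R5C6 = 4 (sole candidate).
R8C3 = 7 (sole candidate).
R8C1 = 1 (sole candidate).
R2C8 = 5 (hidden single in row 2).
R3C5 = 7 (hidden single in row 3).
R5C5 = 8 (sole candidate).
R6C4 = 9 (sole candidate).
R6C5 = 6 (sole candidate).
R6C6 = 5 (sole candidate).
R1C4 = 2 (sole candidate).
R2C4 = 8 (sole candidate).
R4C4 = 7 (sole candidate).
R4C6 = 2 (sole candidate).
R5C2 = 7 (sole candidate).
R5C3 = 3 (sole candidate).
R1C2 = 9 (sole candidate).
R1C8 = 3 (sole candidate).
R2C1 = 3 (sole candidate).
R2C2 = 2 (sole candidate).
R2C6 = 9 (sole candidate).
R3C3 = 8 (sole candidate).
R3C6 = 3 (sole candidate).
R3C8 = 9: row 3 has {1,2,3,4,5,6,7,8}; col 8 has {1,2,3,5,6,7}; box has {1,2,3,4,5,6,7,8} → only 9 remains.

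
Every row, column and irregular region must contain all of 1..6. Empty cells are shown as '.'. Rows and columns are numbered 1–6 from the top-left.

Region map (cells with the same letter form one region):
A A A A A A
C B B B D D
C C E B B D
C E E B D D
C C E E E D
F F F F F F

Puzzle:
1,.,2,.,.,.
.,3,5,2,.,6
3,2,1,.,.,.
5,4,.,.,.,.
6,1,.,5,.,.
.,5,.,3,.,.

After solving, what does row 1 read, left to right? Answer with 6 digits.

R1C2 = 6: row 1 has {1,2}; col 2 has {1,2,3,4,5}; region has {1,2} → only 6 remains.
R1C4 = 4: row 1 has {1,2,6}; col 4 has {2,3,5}; region has {1,2,6} → only 4 remains.
R2C1 = 4 (sole candidate).
R2C5 = 1 (sole candidate).
R3C4 = 6 (sole candidate).
R3C5 = 4 (sole candidate).
R3C6 = 5 (sole candidate).
R4C4 = 1 (sole candidate).
R5C3 = 3 (sole candidate).
R5C5 = 2 (sole candidate).
R5C6 = 4 (sole candidate).
R6C1 = 2 (sole candidate).
R6C5 = 6 (sole candidate).
R6C6 = 1 (sole candidate).
R1C6 = 3: row 1 has {1,2,4,6}; col 6 has {1,4,5,6}; region has {1,2,4,6} → only 3 remains.
R4C3 = 6 (sole candidate).
R4C5 = 3 (sole candidate).
R4C6 = 2 (sole candidate).
R6C3 = 4 (sole candidate).
R1C5 = 5: row 1 has {1,2,3,4,6}; col 5 has {1,2,3,4,6}; region has {1,2,3,4,6} → only 5 remains.

162453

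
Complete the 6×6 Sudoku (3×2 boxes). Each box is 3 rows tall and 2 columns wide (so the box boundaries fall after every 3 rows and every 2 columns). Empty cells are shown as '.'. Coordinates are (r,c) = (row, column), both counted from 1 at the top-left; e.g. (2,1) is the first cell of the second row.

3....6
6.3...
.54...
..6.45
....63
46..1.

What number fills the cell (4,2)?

(6,6) = 2: row 6 has {1,4,6}; col 6 has {3,5,6}; box has {1,3,4,5,6} → only 2 remains.
(3,6) = 1: row 3 has {4,5}; col 6 has {2,3,5,6}; box has {6} → only 1 remains.
(6,3) = 5: row 6 has {1,2,4,6}; col 3 has {3,4,6}; box has {6} → only 5 remains.
(6,4) = 3: row 6 has {1,2,4,5,6}; col 4 has {}; box has {5,6} → only 3 remains.
(2,6) = 4: row 2 has {3,6}; col 6 has {1,2,3,5,6}; box has {1,6} → only 4 remains.
(3,1) = 2: row 3 has {1,4,5}; col 1 has {3,4,6}; box has {3,5,6} → only 2 remains.
(3,4) = 6: row 3 has {1,2,4,5}; col 4 has {3}; box has {3,4} → only 6 remains.
(3,5) = 3: row 3 has {1,2,4,5,6}; col 5 has {1,4,6}; box has {1,4,6} → only 3 remains.
(4,1) = 1: row 4 has {4,5,6}; col 1 has {2,3,4,6}; box has {4,6} → only 1 remains.
(4,4) = 2: row 4 has {1,4,5,6}; col 4 has {3,6}; box has {3,5,6} → only 2 remains.
(5,1) = 5: row 5 has {3,6}; col 1 has {1,2,3,4,6}; box has {1,4,6} → only 5 remains.
(5,2) = 2: row 5 has {3,5,6}; col 2 has {5,6}; box has {1,4,5,6} → only 2 remains.
(5,3) = 1: row 5 has {2,3,5,6}; col 3 has {3,4,5,6}; box has {2,3,5,6} → only 1 remains.
(5,4) = 4: row 5 has {1,2,3,5,6}; col 4 has {2,3,6}; box has {1,2,3,5,6} → only 4 remains.
(1,3) = 2: row 1 has {3,6}; col 3 has {1,3,4,5,6}; box has {3,4,6} → only 2 remains.
(1,5) = 5: row 1 has {2,3,6}; col 5 has {1,3,4,6}; box has {1,3,4,6} → only 5 remains.
(2,2) = 1: row 2 has {3,4,6}; col 2 has {2,5,6}; box has {2,3,5,6} → only 1 remains.
(2,4) = 5: row 2 has {1,3,4,6}; col 4 has {2,3,4,6}; box has {2,3,4,6} → only 5 remains.
(2,5) = 2: row 2 has {1,3,4,5,6}; col 5 has {1,3,4,5,6}; box has {1,3,4,5,6} → only 2 remains.
(4,2) = 3: row 4 has {1,2,4,5,6}; col 2 has {1,2,5,6}; box has {1,2,4,5,6} → only 3 remains.

3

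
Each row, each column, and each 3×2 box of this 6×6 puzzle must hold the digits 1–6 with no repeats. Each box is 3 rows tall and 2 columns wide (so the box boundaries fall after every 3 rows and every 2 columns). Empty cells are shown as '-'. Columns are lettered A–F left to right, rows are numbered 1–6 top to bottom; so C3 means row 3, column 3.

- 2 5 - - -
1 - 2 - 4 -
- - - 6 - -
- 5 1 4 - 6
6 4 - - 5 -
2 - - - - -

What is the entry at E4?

D2 = 3 (sole candidate).
F2 = 5 (sole candidate).
B3 = 3 (sole candidate).
C3 = 4 (sole candidate).
A4 = 3 (sole candidate).
E4 = 2: row 4 has {1,3,4,5,6}; col 5 has {4,5}; box has {5,6} → only 2 remains.

2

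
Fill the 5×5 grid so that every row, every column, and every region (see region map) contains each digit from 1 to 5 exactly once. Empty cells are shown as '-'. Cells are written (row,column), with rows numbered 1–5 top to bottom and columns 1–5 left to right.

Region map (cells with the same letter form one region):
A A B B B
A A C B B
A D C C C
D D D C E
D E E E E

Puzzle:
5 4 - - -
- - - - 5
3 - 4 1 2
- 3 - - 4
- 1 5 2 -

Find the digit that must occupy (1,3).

(1,4) = 3: row 1 has {4,5}; col 4 has {1,2}; region has {5} → only 3 remains.
(1,5) = 1: row 1 has {3,4,5}; col 5 has {2,4,5}; region has {3,5} → only 1 remains.
(2,2) = 2: row 2 has {5}; col 2 has {1,3,4}; region has {3,4,5} → only 2 remains.
(2,3) = 3: row 2 has {2,5}; col 3 has {4,5}; region has {1,2,4} → only 3 remains.
(2,4) = 4: row 2 has {2,3,5}; col 4 has {1,2,3}; region has {1,3,5} → only 4 remains.
(3,2) = 5: row 3 has {1,2,3,4}; col 2 has {1,2,3,4}; region has {3} → only 5 remains.
(4,4) = 5: row 4 has {3,4}; col 4 has {1,2,3,4}; region has {1,2,3,4} → only 5 remains.
(5,1) = 4: row 5 has {1,2,5}; col 1 has {3,5}; region has {3,5} → only 4 remains.
(5,5) = 3: row 5 has {1,2,4,5}; col 5 has {1,2,4,5}; region has {1,2,4,5} → only 3 remains.
(1,3) = 2: row 1 has {1,3,4,5}; col 3 has {3,4,5}; region has {1,3,4,5} → only 2 remains.

2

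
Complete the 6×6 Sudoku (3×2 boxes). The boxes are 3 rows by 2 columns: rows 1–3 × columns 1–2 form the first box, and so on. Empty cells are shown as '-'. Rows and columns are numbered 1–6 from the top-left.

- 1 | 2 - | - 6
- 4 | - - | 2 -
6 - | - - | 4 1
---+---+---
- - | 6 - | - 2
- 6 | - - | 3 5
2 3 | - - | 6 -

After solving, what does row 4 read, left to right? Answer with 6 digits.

456312

row 1, column 5 = 5 (sole candidate).
row 2, column 6 = 3 (sole candidate).
row 4, column 2 = 5: row 4 has {2,6}; col 2 has {1,3,4,6}; box has {2,3,6} → only 5 remains.
row 4, column 5 = 1: row 4 has {2,5,6}; col 5 has {2,3,4,5,6}; box has {2,3,5,6} → only 1 remains.
row 6, column 6 = 4 (sole candidate).
row 1, column 1 = 3 (sole candidate).
row 1, column 4 = 4 (sole candidate).
row 2, column 1 = 5 (sole candidate).
row 2, column 3 = 1 (sole candidate).
row 2, column 4 = 6 (sole candidate).
row 3, column 2 = 2 (sole candidate).
row 4, column 1 = 4: row 4 has {1,2,5,6}; col 1 has {2,3,5,6}; box has {2,3,5,6} → only 4 remains.
row 4, column 4 = 3: row 4 has {1,2,4,5,6}; col 4 has {4,6}; box has {6} → only 3 remains.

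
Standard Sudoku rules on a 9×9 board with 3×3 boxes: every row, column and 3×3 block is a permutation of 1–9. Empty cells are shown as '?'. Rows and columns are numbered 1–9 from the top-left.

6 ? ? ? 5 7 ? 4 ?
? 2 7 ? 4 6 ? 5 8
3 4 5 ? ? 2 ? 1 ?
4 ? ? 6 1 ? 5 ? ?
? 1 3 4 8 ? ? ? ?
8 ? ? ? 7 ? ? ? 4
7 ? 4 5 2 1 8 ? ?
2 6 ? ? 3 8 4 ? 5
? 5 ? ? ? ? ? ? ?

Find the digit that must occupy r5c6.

9

r3c5 = 9 (sole candidate).
r6c2 = 9 (sole candidate).
r7c2 = 3 (sole candidate).
r9c5 = 6 (sole candidate).
r1c2 = 8 (sole candidate).
r3c4 = 8 (sole candidate).
r4c2 = 7 (sole candidate).
r4c3 = 2 (sole candidate).
r5c1 = 5 (sole candidate).
r5c6 = 9: row 5 has {1,3,4,5,8}; col 6 has {1,2,6,7,8}; box has {1,4,6,7,8} → only 9 remains.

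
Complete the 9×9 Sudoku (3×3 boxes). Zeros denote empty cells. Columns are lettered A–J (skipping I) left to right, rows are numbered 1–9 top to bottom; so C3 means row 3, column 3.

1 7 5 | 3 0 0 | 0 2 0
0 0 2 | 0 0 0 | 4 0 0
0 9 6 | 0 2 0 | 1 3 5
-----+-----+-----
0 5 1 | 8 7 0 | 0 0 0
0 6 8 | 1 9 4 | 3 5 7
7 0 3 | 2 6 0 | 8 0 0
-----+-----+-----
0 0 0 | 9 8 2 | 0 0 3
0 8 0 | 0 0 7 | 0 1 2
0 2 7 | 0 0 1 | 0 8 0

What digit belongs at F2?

E1 = 4 (sole candidate).
B2 = 3 (sole candidate).
D3 = 7 (sole candidate).
F3 = 8 (sole candidate).
F4 = 3 (sole candidate).
A5 = 2 (sole candidate).
B6 = 4 (sole candidate).
F6 = 5 (sole candidate).
H6 = 9 (sole candidate).
J6 = 1 (sole candidate).
B7 = 1 (sole candidate).
C7 = 4 (sole candidate).
C8 = 9 (sole candidate).
A2 = 8 (sole candidate).
A3 = 4 (sole candidate).
A4 = 9 (sole candidate).
J1 = 8 (hidden single in row 1).
E2 = 1 (hidden single in row 2).
H2 = 7 (hidden single in row 2).
H7 = 6 (sole candidate).
G8 = 5 (sole candidate).
G9 = 9 (sole candidate).
J9 = 4 (sole candidate).
G1 = 6 (sole candidate).
J2 = 9 (sole candidate).
G4 = 2 (sole candidate).
H4 = 4 (sole candidate).
J4 = 6 (sole candidate).
A7 = 5 (sole candidate).
G7 = 7 (sole candidate).
E8 = 3 (sole candidate).
E9 = 5 (sole candidate).
F1 = 9 (sole candidate).
F2 = 6: row 2 has {1,2,3,4,7,8,9}; col 6 has {1,2,3,4,5,7,8,9}; box has {1,2,3,4,7,8,9} → only 6 remains.

6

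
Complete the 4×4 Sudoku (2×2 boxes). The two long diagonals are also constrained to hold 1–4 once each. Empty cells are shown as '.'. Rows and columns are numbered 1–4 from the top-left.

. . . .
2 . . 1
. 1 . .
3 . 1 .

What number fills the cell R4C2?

R2C3 = 4: row 2 has {1,2}; col 3 has {1}; box has {1}; anti-diagonal has {1,3} → only 4 remains.
R3C1 = 4: row 3 has {1}; col 1 has {2,3}; box has {1,3} → only 4 remains.
R4C2 = 2: row 4 has {1,3}; col 2 has {1}; box has {1,3,4} → only 2 remains.

2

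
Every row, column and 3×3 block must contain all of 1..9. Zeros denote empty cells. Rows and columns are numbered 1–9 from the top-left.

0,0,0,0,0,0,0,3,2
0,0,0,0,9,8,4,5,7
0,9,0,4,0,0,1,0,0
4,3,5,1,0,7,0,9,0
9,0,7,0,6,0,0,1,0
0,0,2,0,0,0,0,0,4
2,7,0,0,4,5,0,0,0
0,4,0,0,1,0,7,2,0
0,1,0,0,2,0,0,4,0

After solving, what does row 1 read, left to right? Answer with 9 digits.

854671932

R4C5 = 8: row 4 has {1,3,4,5,7,9}; col 5 has {1,2,4,6,9}; box has {1,6,7} → only 8 remains.
R4C9 = 6: row 4 has {1,3,4,5,7,8,9}; col 9 has {2,4,7}; box has {1,4,9} → only 6 remains.
R5C2 = 8: row 5 has {1,6,7,9}; col 2 has {1,3,4,7,9}; box has {2,3,4,5,7,9} → only 8 remains.
R6C2 = 6: row 6 has {2,4}; col 2 has {1,3,4,7,8,9}; box has {2,3,4,5,7,8,9} → only 6 remains.
R1C2 = 5: row 1 has {2,3}; col 2 has {1,3,4,6,7,8,9}; box has {9} → only 5 remains.
R1C5 = 7: row 1 has {2,3,5}; col 5 has {1,2,4,6,8,9}; box has {4,8,9} → only 7 remains.
R2C2 = 2: row 2 has {4,5,7,8,9}; col 2 has {1,3,4,5,6,7,8,9}; box has {5,9} → only 2 remains.
R3C9 = 8: row 3 has {1,4,9}; col 9 has {2,4,6,7}; box has {1,2,3,4,5,7} → only 8 remains.
R4C7 = 2: row 4 has {1,3,4,5,6,7,8,9}; col 7 has {1,4,7}; box has {1,4,6,9} → only 2 remains.
R6C1 = 1: row 6 has {2,4,6}; col 1 has {2,4,9}; box has {2,3,4,5,6,7,8,9} → only 1 remains.
R1C4 = 6: row 1 has {2,3,5,7}; col 4 has {1,4}; box has {4,7,8,9} → only 6 remains.
R1C6 = 1: row 1 has {2,3,5,6,7}; col 6 has {5,7,8}; box has {4,6,7,8,9} → only 1 remains.
R1C7 = 9: row 1 has {1,2,3,5,6,7}; col 7 has {1,2,4,7}; box has {1,2,3,4,5,7,8} → only 9 remains.
R2C4 = 3: row 2 has {2,4,5,7,8,9}; col 4 has {1,4,6}; box has {1,4,6,7,8,9} → only 3 remains.
R3C5 = 5: row 3 has {1,4,8,9}; col 5 has {1,2,4,6,7,8,9}; box has {1,3,4,6,7,8,9} → only 5 remains.
R3C6 = 2: row 3 has {1,4,5,8,9}; col 6 has {1,5,7,8}; box has {1,3,4,5,6,7,8,9} → only 2 remains.
R3C8 = 6: row 3 has {1,2,4,5,8,9}; col 8 has {1,2,3,4,5,9}; box has {1,2,3,4,5,7,8,9} → only 6 remains.
R6C5 = 3: row 6 has {1,2,4,6}; col 5 has {1,2,4,5,6,7,8,9}; box has {1,6,7,8} → only 3 remains.
R6C6 = 9: row 6 has {1,2,3,4,6}; col 6 has {1,2,5,7,8}; box has {1,3,6,7,8} → only 9 remains.
R7C8 = 8: row 7 has {2,4,5,7}; col 8 has {1,2,3,4,5,6,9}; box has {2,4,7} → only 8 remains.
R1C1 = 8: row 1 has {1,2,3,5,6,7,9}; col 1 has {1,2,4,9}; box has {2,5,9} → only 8 remains.
R1C3 = 4: row 1 has {1,2,3,5,6,7,8,9}; col 3 has {2,5,7}; box has {2,5,8,9} → only 4 remains.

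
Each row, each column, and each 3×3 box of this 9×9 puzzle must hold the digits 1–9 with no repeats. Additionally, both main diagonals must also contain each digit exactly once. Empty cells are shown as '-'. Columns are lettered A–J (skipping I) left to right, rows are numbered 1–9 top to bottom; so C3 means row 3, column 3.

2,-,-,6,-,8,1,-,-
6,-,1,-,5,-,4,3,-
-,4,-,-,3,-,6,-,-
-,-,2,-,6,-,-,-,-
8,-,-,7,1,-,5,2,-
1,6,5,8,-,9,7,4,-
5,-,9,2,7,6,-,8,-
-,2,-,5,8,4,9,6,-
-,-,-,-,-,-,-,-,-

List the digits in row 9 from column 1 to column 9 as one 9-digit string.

D2 = 9: row 2 has {1,3,4,5,6}; col 4 has {2,5,6,7,8}; box has {3,5,6,8} → only 9 remains.
D3 = 1: row 3 has {3,4,6}; col 4 has {2,5,6,7,8,9}; box has {3,5,6,8,9} → only 1 remains.
F4 = 5: row 4 has {2,6}; col 6 has {4,6,8,9}; box has {1,6,7,8,9}; anti-diagonal has {1,2,3,6,8,9} → only 5 remains.
F5 = 3: row 5 has {1,2,5,7,8}; col 6 has {4,5,6,8,9}; box has {1,5,6,7,8,9} → only 3 remains.
E6 = 2: row 6 has {1,4,5,6,7,8,9}; col 5 has {1,3,5,6,7,8}; box has {1,3,5,6,7,8,9} → only 2 remains.
J6 = 3: row 6 has {1,2,4,5,6,7,8,9}; col 9 has {}; box has {2,4,5,7} → only 3 remains.
G7 = 3: row 7 has {2,5,6,7,8,9}; col 7 has {1,4,5,6,7,9}; box has {6,8,9}; main diagonal has {1,2,6,9} → only 3 remains.
D9 = 3: row 9 has {}; col 4 has {1,2,5,6,7,8,9}; box has {2,4,5,6,7,8} → only 3 remains.
E9 = 9: row 9 has {3}; col 5 has {1,2,3,5,6,7,8}; box has {2,3,4,5,6,7,8} → only 9 remains.
F9 = 1: row 9 has {3,9}; col 6 has {3,4,5,6,8,9}; box has {2,3,4,5,6,7,8,9} → only 1 remains.
G9 = 2: row 9 has {1,3,9}; col 7 has {1,3,4,5,6,7,9}; box has {3,6,8,9} → only 2 remains.
E1 = 4: row 1 has {1,2,6,8}; col 5 has {1,2,3,5,6,7,8,9}; box has {1,3,5,6,8,9} → only 4 remains.
J1 = 7: row 1 has {1,2,4,6,8}; col 9 has {3}; box has {1,3,4,6}; anti-diagonal has {1,2,3,5,6,8,9} → only 7 remains.
D4 = 4: row 4 has {2,5,6}; col 4 has {1,2,3,5,6,7,8,9}; box has {1,2,3,5,6,7,8,9}; main diagonal has {1,2,3,6,9} → only 4 remains.
G4 = 8: row 4 has {2,4,5,6}; col 7 has {1,2,3,4,5,6,7,9}; box has {2,3,4,5,7} → only 8 remains.
B5 = 9: row 5 has {1,2,3,5,7,8}; col 2 has {2,4,6}; box has {1,2,5,6,8} → only 9 remains.
C5 = 4: row 5 has {1,2,3,5,7,8,9}; col 3 has {1,2,5,9}; box has {1,2,5,6,8,9} → only 4 remains.
J5 = 6: row 5 has {1,2,3,4,5,7,8,9}; col 9 has {3,7}; box has {2,3,4,5,7,8} → only 6 remains.
B7 = 1: row 7 has {2,3,5,6,7,8,9}; col 2 has {2,4,6,9}; box has {2,5,9} → only 1 remains.
J7 = 4: row 7 has {1,2,3,5,6,7,8,9}; col 9 has {3,6,7}; box has {2,3,6,8,9} → only 4 remains.
J8 = 1: row 8 has {2,4,5,6,8,9}; col 9 has {3,4,6,7}; box has {2,3,4,6,8,9} → only 1 remains.
A9 = 4: row 9 has {1,2,3,9}; col 1 has {1,2,5,6,8}; box has {1,2,5,9}; anti-diagonal has {1,2,3,5,6,7,8,9} → only 4 remains.
J9 = 5: row 9 has {1,2,3,4,9}; col 9 has {1,3,4,6,7}; box has {1,2,3,4,6,8,9}; main diagonal has {1,2,3,4,6,9} → only 5 remains.
C1 = 3: row 1 has {1,2,4,6,7,8}; col 3 has {1,2,4,5,9}; box has {1,2,4,6} → only 3 remains.
J4 = 9: row 4 has {2,4,5,6,8}; col 9 has {1,3,4,5,6,7}; box has {2,3,4,5,6,7,8} → only 9 remains.
C8 = 7: row 8 has {1,2,4,5,6,8,9}; col 3 has {1,2,3,4,5,9}; box has {1,2,4,5,9} → only 7 remains.
B9 = 8: row 9 has {1,2,3,4,5,9}; col 2 has {1,2,4,6,9}; box has {1,2,4,5,7,9} → only 8 remains.
C9 = 6: row 9 has {1,2,3,4,5,8,9}; col 3 has {1,2,3,4,5,7,9}; box has {1,2,4,5,7,8,9} → only 6 remains.
H9 = 7: row 9 has {1,2,3,4,5,6,8,9}; col 8 has {2,3,4,6,8}; box has {1,2,3,4,5,6,8,9} → only 7 remains.

486391275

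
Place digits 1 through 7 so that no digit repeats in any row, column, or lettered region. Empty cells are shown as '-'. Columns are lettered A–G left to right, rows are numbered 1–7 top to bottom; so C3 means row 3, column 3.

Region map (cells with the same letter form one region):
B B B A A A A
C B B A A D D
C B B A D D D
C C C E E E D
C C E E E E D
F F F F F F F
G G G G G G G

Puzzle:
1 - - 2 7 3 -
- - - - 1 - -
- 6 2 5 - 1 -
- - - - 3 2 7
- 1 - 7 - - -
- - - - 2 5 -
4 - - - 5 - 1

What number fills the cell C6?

1

E3 = 4 (sole candidate).
G3 = 3 (sole candidate).
E5 = 6 (sole candidate).
F5 = 4 (sole candidate).
F2 = 6 (sole candidate).
A3 = 7 (sole candidate).
D4 = 1 (sole candidate).
C5 = 5 (sole candidate).
G5 = 2 (sole candidate).
F7 = 7 (sole candidate).
C1 = 4 (sole candidate).
G1 = 6 (sole candidate).
D2 = 4 (sole candidate).
G2 = 5 (sole candidate).
C4 = 6 (sole candidate).
A5 = 3 (sole candidate).
A6 = 6 (sole candidate).
D6 = 3 (sole candidate).
G6 = 4 (sole candidate).
C7 = 3 (sole candidate).
D7 = 6 (sole candidate).
B1 = 5 (sole candidate).
A2 = 2 (sole candidate).
C2 = 7 (sole candidate).
A4 = 5 (sole candidate).
B4 = 4 (sole candidate).
B6 = 7 (sole candidate).
C6 = 1: row 6 has {2,3,4,5,6,7}; col 3 has {2,3,4,5,6,7}; region has {2,3,4,5,6,7} → only 1 remains.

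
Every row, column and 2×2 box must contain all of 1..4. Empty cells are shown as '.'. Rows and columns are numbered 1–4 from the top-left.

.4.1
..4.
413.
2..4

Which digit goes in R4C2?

3

R1C1 = 3 (sole candidate).
R1C3 = 2 (sole candidate).
R2C1 = 1 (sole candidate).
R2C2 = 2 (sole candidate).
R2C4 = 3 (sole candidate).
R3C4 = 2 (sole candidate).
R4C2 = 3: row 4 has {2,4}; col 2 has {1,2,4}; box has {1,2,4} → only 3 remains.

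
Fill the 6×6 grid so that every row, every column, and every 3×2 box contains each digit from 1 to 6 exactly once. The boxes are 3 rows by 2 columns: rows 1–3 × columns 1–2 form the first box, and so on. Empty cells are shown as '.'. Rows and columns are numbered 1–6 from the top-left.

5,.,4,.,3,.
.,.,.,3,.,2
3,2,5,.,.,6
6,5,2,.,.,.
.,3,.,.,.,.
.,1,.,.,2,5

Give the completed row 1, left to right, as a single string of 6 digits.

row 1, column 2 = 6: row 1 has {3,4,5}; col 2 has {1,2,3,5}; box has {2,3,5} → only 6 remains.
row 1, column 6 = 1: row 1 has {3,4,5,6}; col 6 has {2,5,6}; box has {2,3,6} → only 1 remains.
row 2, column 2 = 4 (sole candidate).
row 2, column 5 = 5 (sole candidate).
row 3, column 4 = 1 (sole candidate).
row 3, column 5 = 4 (sole candidate).
row 4, column 4 = 4 (sole candidate).
row 4, column 5 = 1 (sole candidate).
row 4, column 6 = 3 (sole candidate).
row 5, column 5 = 6 (sole candidate).
row 5, column 6 = 4 (sole candidate).
row 6, column 1 = 4 (sole candidate).
row 6, column 4 = 6 (sole candidate).
row 1, column 4 = 2: row 1 has {1,3,4,5,6}; col 4 has {1,3,4,6}; box has {1,3,4,5} → only 2 remains.

564231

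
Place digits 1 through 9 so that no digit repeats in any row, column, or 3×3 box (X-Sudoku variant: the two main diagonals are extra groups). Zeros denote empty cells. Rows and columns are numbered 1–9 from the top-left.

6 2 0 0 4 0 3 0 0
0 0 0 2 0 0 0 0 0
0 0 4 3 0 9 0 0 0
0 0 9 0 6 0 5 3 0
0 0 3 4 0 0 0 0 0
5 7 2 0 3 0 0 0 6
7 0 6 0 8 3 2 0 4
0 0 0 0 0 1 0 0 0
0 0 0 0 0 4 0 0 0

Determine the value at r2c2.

3

r6c6 = 8 (sole candidate).
r3c8 = 6 (hidden single in row 3).
r2c6 = 6 (hidden single in row 2).
r3c9 = 2 (hidden single in row 3).
r4c6 = 2 (hidden single in row 4).
r5c8 = 2 (hidden single in row 5).
r5c2 = 6 (hidden single in row 5).
r9c5 = 2 (hidden single in row 9).
r8c1 = 2 (hidden single in row 8).
r8c2 = 4 (hidden single in row 8).
r2c7 = 4 (hidden single in row 2).
r4c1 = 4 (hidden single in row 4).
r6c8 = 4 (hidden single in row 6).
r8c9 = 3 (hidden single in row 8).
r1c4 = 8 (hidden single in column 4).
r2c2 = 3: in main diagonal, 3 can only go here (every other open cell in that diagonal sees a 3).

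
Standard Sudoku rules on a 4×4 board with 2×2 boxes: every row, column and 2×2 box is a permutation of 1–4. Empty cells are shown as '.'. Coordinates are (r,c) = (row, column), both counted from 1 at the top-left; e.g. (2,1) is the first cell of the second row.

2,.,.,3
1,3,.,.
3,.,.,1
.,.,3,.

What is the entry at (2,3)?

(1,2) = 4 (sole candidate).
(1,3) = 1 (sole candidate).
(3,2) = 2 (sole candidate).
(3,3) = 4 (sole candidate).
(4,1) = 4 (sole candidate).
(4,2) = 1 (sole candidate).
(4,4) = 2 (sole candidate).
(2,3) = 2: row 2 has {1,3}; col 3 has {1,3,4}; box has {1,3} → only 2 remains.

2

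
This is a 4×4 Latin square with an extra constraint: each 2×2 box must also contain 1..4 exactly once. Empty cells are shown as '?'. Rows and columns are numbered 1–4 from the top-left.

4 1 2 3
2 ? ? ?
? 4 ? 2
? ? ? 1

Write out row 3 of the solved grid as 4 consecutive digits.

1432

R2C2 = 3: row 2 has {2}; col 2 has {1,4}; box has {1,2,4} → only 3 remains.
R2C4 = 4: row 2 has {2,3}; col 4 has {1,2,3}; box has {2,3} → only 4 remains.
R3C3 = 3: row 3 has {2,4}; col 3 has {2}; box has {1,2} → only 3 remains.
R4C1 = 3: row 4 has {1}; col 1 has {2,4}; box has {4} → only 3 remains.
R4C2 = 2: row 4 has {1,3}; col 2 has {1,3,4}; box has {3,4} → only 2 remains.
R4C3 = 4: row 4 has {1,2,3}; col 3 has {2,3}; box has {1,2,3} → only 4 remains.
R2C3 = 1: row 2 has {2,3,4}; col 3 has {2,3,4}; box has {2,3,4} → only 1 remains.
R3C1 = 1: row 3 has {2,3,4}; col 1 has {2,3,4}; box has {2,3,4} → only 1 remains.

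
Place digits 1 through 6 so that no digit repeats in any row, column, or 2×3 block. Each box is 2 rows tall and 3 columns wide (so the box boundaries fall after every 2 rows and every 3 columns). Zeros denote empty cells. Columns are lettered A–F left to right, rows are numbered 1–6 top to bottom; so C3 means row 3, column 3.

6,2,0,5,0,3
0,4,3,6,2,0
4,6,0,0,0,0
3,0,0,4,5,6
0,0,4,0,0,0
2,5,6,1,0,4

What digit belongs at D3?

C1 = 1: row 1 has {2,3,5,6}; col 3 has {3,4,6}; box has {2,3,4,6} → only 1 remains.
E1 = 4: row 1 has {1,2,3,5,6}; col 5 has {2,5}; box has {2,3,5,6} → only 4 remains.
A2 = 5: row 2 has {2,3,4,6}; col 1 has {2,3,4,6}; box has {1,2,3,4,6} → only 5 remains.
F2 = 1: row 2 has {2,3,4,5,6}; col 6 has {3,4,6}; box has {2,3,4,5,6} → only 1 remains.
F3 = 2: row 3 has {4,6}; col 6 has {1,3,4,6}; box has {4,5,6} → only 2 remains.
B4 = 1: row 4 has {3,4,5,6}; col 2 has {2,4,5,6}; box has {3,4,6} → only 1 remains.
C4 = 2: row 4 has {1,3,4,5,6}; col 3 has {1,3,4,6}; box has {1,3,4,6} → only 2 remains.
A5 = 1: row 5 has {4}; col 1 has {2,3,4,5,6}; box has {2,4,5,6} → only 1 remains.
B5 = 3: row 5 has {1,4}; col 2 has {1,2,4,5,6}; box has {1,2,4,5,6} → only 3 remains.
D5 = 2: row 5 has {1,3,4}; col 4 has {1,4,5,6}; box has {1,4} → only 2 remains.
E5 = 6: row 5 has {1,2,3,4}; col 5 has {2,4,5}; box has {1,2,4} → only 6 remains.
F5 = 5: row 5 has {1,2,3,4,6}; col 6 has {1,2,3,4,6}; box has {1,2,4,6} → only 5 remains.
E6 = 3: row 6 has {1,2,4,5,6}; col 5 has {2,4,5,6}; box has {1,2,4,5,6} → only 3 remains.
C3 = 5: row 3 has {2,4,6}; col 3 has {1,2,3,4,6}; box has {1,2,3,4,6} → only 5 remains.
D3 = 3: row 3 has {2,4,5,6}; col 4 has {1,2,4,5,6}; box has {2,4,5,6} → only 3 remains.

3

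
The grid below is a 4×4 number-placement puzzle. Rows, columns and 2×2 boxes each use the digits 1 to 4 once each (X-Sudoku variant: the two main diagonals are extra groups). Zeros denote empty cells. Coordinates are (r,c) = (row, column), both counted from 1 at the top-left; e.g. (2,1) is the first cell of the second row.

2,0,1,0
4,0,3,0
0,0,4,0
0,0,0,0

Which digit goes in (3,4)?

(1,2) = 3 (sole candidate).
(1,4) = 4 (sole candidate).
(2,2) = 1 (sole candidate).
(2,4) = 2 (sole candidate).
(3,2) = 2 (sole candidate).
(4,1) = 1 (sole candidate).
(4,2) = 4 (sole candidate).
(4,3) = 2 (sole candidate).
(4,4) = 3 (sole candidate).
(3,1) = 3 (sole candidate).
(3,4) = 1: row 3 has {2,3,4}; col 4 has {2,3,4}; box has {2,3,4} → only 1 remains.

1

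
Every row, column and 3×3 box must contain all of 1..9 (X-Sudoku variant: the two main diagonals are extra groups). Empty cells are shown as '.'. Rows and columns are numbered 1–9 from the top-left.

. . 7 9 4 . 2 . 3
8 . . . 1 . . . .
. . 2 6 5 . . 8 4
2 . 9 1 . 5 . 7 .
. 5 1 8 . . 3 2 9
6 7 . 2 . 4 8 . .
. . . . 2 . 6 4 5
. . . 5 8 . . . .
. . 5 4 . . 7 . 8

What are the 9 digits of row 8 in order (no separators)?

row 1, column 1 = 5 (sole candidate).
row 1, column 6 = 8 (sole candidate).
row 4, column 7 = 4 (sole candidate).
row 4, column 9 = 6 (sole candidate).
row 5, column 1 = 4 (sole candidate).
row 5, column 5 = 7 (sole candidate).
row 5, column 6 = 6 (sole candidate).
row 6, column 3 = 3 (sole candidate).
row 6, column 5 = 9 (sole candidate).
row 6, column 9 = 1 (sole candidate).
row 7, column 3 = 8 (sole candidate).
row 8, column 9 = 2: row 8 has {5,8}; col 9 has {1,3,4,5,6,8,9}; box has {4,5,6,7,8} → only 2 remains.
row 2, column 9 = 7 (sole candidate).
row 4, column 2 = 8 (sole candidate).
row 4, column 5 = 3 (sole candidate).
row 6, column 8 = 5 (sole candidate).
row 9, column 5 = 6 (sole candidate).
row 2, column 4 = 3 (sole candidate).
row 2, column 6 = 2 (sole candidate).
row 3, column 6 = 7 (sole candidate).
row 7, column 4 = 7 (sole candidate).
row 2, column 2 = 9 (sole candidate).
row 2, column 7 = 5 (sole candidate).
row 2, column 8 = 6 (sole candidate).
row 8, column 8 = 3: row 8 has {2,5,8}; col 8 has {2,4,5,6,7,8}; box has {2,4,5,6,7,8}; main diagonal has {1,2,4,5,6,7,8,9} → only 3 remains.
row 1, column 8 = 1 (sole candidate).
row 2, column 3 = 4 (sole candidate).
row 3, column 7 = 9 (sole candidate).
row 8, column 3 = 6: row 8 has {2,3,5,8}; col 3 has {1,2,3,4,5,7,8,9}; box has {5,8} → only 6 remains.
row 8, column 7 = 1: row 8 has {2,3,5,6,8}; col 7 has {2,3,4,5,6,7,8,9}; box has {2,3,4,5,6,7,8} → only 1 remains.
row 9, column 1 = 1 (sole candidate).
row 9, column 8 = 9 (sole candidate).
row 1, column 2 = 6 (sole candidate).
row 3, column 1 = 3 (sole candidate).
row 3, column 2 = 1 (sole candidate).
row 7, column 1 = 9 (sole candidate).
row 7, column 2 = 3 (sole candidate).
row 7, column 6 = 1 (sole candidate).
row 8, column 1 = 7: row 8 has {1,2,3,5,6,8}; col 1 has {1,2,3,4,5,6,8,9}; box has {1,3,5,6,8,9} → only 7 remains.
row 8, column 2 = 4: row 8 has {1,2,3,5,6,7,8}; col 2 has {1,3,5,6,7,8,9}; box has {1,3,5,6,7,8,9}; anti-diagonal has {1,2,3,5,6,7,8,9} → only 4 remains.
row 8, column 6 = 9: row 8 has {1,2,3,4,5,6,7,8}; col 6 has {1,2,4,5,6,7,8}; box has {1,2,4,5,6,7,8} → only 9 remains.

746589132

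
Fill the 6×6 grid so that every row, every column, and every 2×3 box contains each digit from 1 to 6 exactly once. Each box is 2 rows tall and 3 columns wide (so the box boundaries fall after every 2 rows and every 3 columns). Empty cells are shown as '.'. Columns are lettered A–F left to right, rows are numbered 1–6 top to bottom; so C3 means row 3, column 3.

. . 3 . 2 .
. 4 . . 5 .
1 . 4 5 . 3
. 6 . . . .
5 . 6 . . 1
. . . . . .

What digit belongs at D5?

2

A1 = 6: row 1 has {2,3}; col 1 has {1,5}; box has {3,4} → only 6 remains.
F1 = 4: row 1 has {2,3,6}; col 6 has {1,3}; box has {2,5} → only 4 remains.
A2 = 2: row 2 has {4,5}; col 1 has {1,5,6}; box has {3,4,6} → only 2 remains.
C2 = 1: row 2 has {2,4,5}; col 3 has {3,4,6}; box has {2,3,4,6} → only 1 remains.
F2 = 6: row 2 has {1,2,4,5}; col 6 has {1,3,4}; box has {2,4,5} → only 6 remains.
B3 = 2: row 3 has {1,3,4,5}; col 2 has {4,6}; box has {1,4,6} → only 2 remains.
E3 = 6: row 3 has {1,2,3,4,5}; col 5 has {2,5}; box has {3,5} → only 6 remains.
A4 = 3: row 4 has {6}; col 1 has {1,2,5,6}; box has {1,2,4,6} → only 3 remains.
C4 = 5: row 4 has {3,6}; col 3 has {1,3,4,6}; box has {1,2,3,4,6} → only 5 remains.
F4 = 2: row 4 has {3,5,6}; col 6 has {1,3,4,6}; box has {3,5,6} → only 2 remains.
B5 = 3: row 5 has {1,5,6}; col 2 has {2,4,6}; box has {5,6} → only 3 remains.
E5 = 4: row 5 has {1,3,5,6}; col 5 has {2,5,6}; box has {1} → only 4 remains.
A6 = 4: row 6 has {}; col 1 has {1,2,3,5,6}; box has {3,5,6} → only 4 remains.
B6 = 1: row 6 has {4}; col 2 has {2,3,4,6}; box has {3,4,5,6} → only 1 remains.
C6 = 2: row 6 has {1,4}; col 3 has {1,3,4,5,6}; box has {1,3,4,5,6} → only 2 remains.
E6 = 3: row 6 has {1,2,4}; col 5 has {2,4,5,6}; box has {1,4} → only 3 remains.
F6 = 5: row 6 has {1,2,3,4}; col 6 has {1,2,3,4,6}; box has {1,3,4} → only 5 remains.
B1 = 5: row 1 has {2,3,4,6}; col 2 has {1,2,3,4,6}; box has {1,2,3,4,6} → only 5 remains.
D1 = 1: row 1 has {2,3,4,5,6}; col 4 has {5}; box has {2,4,5,6} → only 1 remains.
D2 = 3: row 2 has {1,2,4,5,6}; col 4 has {1,5}; box has {1,2,4,5,6} → only 3 remains.
D4 = 4: row 4 has {2,3,5,6}; col 4 has {1,3,5}; box has {2,3,5,6} → only 4 remains.
E4 = 1: row 4 has {2,3,4,5,6}; col 5 has {2,3,4,5,6}; box has {2,3,4,5,6} → only 1 remains.
D5 = 2: row 5 has {1,3,4,5,6}; col 4 has {1,3,4,5}; box has {1,3,4,5} → only 2 remains.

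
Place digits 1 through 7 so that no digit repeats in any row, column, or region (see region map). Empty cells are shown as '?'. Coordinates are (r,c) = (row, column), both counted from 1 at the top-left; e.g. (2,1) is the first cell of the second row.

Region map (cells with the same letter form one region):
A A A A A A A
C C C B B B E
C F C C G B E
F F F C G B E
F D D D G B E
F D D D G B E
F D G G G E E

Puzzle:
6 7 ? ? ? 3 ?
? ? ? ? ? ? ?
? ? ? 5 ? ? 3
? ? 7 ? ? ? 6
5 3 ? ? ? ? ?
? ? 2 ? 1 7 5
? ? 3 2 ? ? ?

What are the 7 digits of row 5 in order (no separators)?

5317462

(6,1) = 3 (hidden single in row 6).
(4,4) = 3 (hidden single in row 4).
(2,5) = 3 (hidden single in row 2).
(2,6) = 5 (hidden single in row 2).
(4,5) = 5 (hidden single in row 4).
(1,3) = 5 (hidden single in row 1).
(7,2) = 5 (hidden single in row 7).
(7,5) = 6 (hidden single in row 7).
(7,7) = 7 (hidden single in row 7).
(2,1) = 7 (hidden single in row 2).
(3,5) = 7 (hidden single in row 3).
(5,5) = 4: row 5 has {3,5}; col 5 has {1,3,5,6,7}; region has {1,2,3,5,6,7} → only 4 remains.
(1,5) = 2 (sole candidate).
(5,4) = 7: in row 5, 7 can only go here (every other open cell in that row sees a 7).
(5,3) = 1: in region D, 1 can only go here (every other open cell in that region sees a 1).
(5,7) = 2: row 5 has {1,3,4,5,7}; col 7 has {3,5,6,7}; region has {3,5,6,7} → only 2 remains.
(5,6) = 6: row 5 has {1,2,3,4,5,7}; col 6 has {3,5,7}; region has {3,5,7} → only 6 remains.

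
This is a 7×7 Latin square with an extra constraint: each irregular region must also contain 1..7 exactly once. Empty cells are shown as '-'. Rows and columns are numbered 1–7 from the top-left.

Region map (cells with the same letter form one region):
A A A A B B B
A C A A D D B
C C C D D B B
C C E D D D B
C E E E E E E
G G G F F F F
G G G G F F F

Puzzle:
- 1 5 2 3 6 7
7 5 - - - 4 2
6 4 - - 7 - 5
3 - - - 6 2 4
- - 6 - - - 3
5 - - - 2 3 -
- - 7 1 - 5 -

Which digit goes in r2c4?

r1c1 = 4: row 1 has {1,2,3,5,6,7}; col 1 has {3,5,6,7}; region has {1,2,5,7} → only 4 remains.
r2c3 = 3: row 2 has {2,4,5,7}; col 3 has {5,6,7}; region has {1,2,4,5,7} → only 3 remains.
r2c4 = 6: row 2 has {2,3,4,5,7}; col 4 has {1,2}; region has {1,2,3,4,5,7} → only 6 remains.

6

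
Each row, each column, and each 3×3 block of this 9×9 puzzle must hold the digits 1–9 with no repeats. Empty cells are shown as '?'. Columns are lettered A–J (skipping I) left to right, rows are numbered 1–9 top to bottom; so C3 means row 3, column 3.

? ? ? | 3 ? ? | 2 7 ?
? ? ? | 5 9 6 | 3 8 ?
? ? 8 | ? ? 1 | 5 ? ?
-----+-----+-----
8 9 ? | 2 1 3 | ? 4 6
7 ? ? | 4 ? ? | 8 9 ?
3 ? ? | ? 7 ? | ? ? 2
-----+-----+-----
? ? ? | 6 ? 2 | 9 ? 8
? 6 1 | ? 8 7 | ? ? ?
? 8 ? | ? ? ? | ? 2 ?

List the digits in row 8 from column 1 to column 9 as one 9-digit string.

E1 = 4 (sole candidate).
F1 = 8 (sole candidate).
D3 = 7 (sole candidate).
E3 = 2 (sole candidate).
H3 = 6 (sole candidate).
C4 = 5 (sole candidate).
G4 = 7 (sole candidate).
F5 = 5 (sole candidate).
F6 = 9 (sole candidate).
G6 = 1 (sole candidate).
H6 = 5 (sole candidate).
D8 = 9: row 8 has {1,6,7,8}; col 4 has {2,3,4,5,6,7}; box has {2,6,7,8} → only 9 remains.
G8 = 4: row 8 has {1,6,7,8,9}; col 7 has {1,2,3,5,7,8,9}; box has {2,8,9} → only 4 remains.
H8 = 3: row 8 has {1,4,6,7,8,9}; col 8 has {2,4,5,6,7,8,9}; box has {2,4,8,9} → only 3 remains.
J8 = 5: row 8 has {1,3,4,6,7,8,9}; col 9 has {2,6,8}; box has {2,3,4,8,9} → only 5 remains.
D9 = 1 (sole candidate).
F9 = 4 (sole candidate).
G9 = 6 (sole candidate).
J9 = 7 (sole candidate).
E5 = 6 (sole candidate).
J5 = 3 (sole candidate).
B6 = 4 (sole candidate).
C6 = 6 (sole candidate).
D6 = 8 (sole candidate).
H7 = 1 (sole candidate).
A8 = 2: row 8 has {1,3,4,5,6,7,8,9}; col 1 has {3,7,8}; box has {1,6,8} → only 2 remains.

261987435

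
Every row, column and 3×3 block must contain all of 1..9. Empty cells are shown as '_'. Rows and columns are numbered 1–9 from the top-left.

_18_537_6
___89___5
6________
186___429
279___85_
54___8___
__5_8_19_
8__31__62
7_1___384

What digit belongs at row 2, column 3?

7

row 1, column 8 = 4 (sole candidate).
row 2, column 7 = 2 (sole candidate).
row 3, column 7 = 9 (sole candidate).
row 6, column 3 = 3 (sole candidate).
row 6, column 7 = 6 (sole candidate).
row 7, column 9 = 7 (sole candidate).
row 8, column 2 = 9 (sole candidate).
row 8, column 3 = 4 (sole candidate).
row 8, column 7 = 5 (sole candidate).
row 1, column 1 = 9 (sole candidate).
row 1, column 4 = 2 (sole candidate).
row 2, column 2 = 3 (sole candidate).
row 2, column 3 = 7: row 2 has {2,3,5,8,9}; col 3 has {1,3,4,5,6,8,9}; box has {1,3,6,8,9} → only 7 remains.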